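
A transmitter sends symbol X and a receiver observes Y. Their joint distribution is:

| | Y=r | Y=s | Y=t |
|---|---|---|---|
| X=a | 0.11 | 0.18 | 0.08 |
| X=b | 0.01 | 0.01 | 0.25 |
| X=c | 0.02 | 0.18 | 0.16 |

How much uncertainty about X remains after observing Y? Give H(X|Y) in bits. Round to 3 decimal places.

Marginals: p(X) = (0.3700, 0.2700, 0.3600), p(Y) = (0.1400, 0.3700, 0.4900).
H(X|Y) = Σ p(Y) · H(X|Y=·).
  Y=r: p=0.1400, H(X|Y=r) = 0.9464
  Y=s: p=0.3700, H(X|Y=s) = 1.1522
  Y=t: p=0.4900, H(X|Y=t) = 1.4495
Weighted sum = 1.269 bits.

1.269 bits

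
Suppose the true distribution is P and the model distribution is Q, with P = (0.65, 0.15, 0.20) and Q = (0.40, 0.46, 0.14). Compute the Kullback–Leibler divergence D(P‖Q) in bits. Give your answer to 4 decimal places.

0.3157 bits

D(P‖Q) = Σ p·log₂(p/q).
  0.65·log₂(0.65/0.40) = 0.45529
  0.15·log₂(0.15/0.46) = -0.24250
  0.20·log₂(0.20/0.14) = 0.10291
D(P‖Q) = 0.3157 bits.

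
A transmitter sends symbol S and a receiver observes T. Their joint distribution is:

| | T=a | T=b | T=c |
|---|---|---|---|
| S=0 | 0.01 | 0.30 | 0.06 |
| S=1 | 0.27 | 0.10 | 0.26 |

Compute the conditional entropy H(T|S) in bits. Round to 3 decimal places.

Chain rule: H(T|S) = H(S,T) − H(S).
Marginals: p(S) = (0.3700, 0.6300), p(T) = (0.2800, 0.4000, 0.3200).
H(S,T) = 2.1786 bits; H(S) = 0.9507 bits.
H(T|S) = 2.1786 − 0.9507 = 1.228 bits.

1.228 bits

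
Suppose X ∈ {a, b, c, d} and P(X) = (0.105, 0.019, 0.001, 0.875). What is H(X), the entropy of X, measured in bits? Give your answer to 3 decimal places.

0.629 bits

H(X) = −Σ p·log₂ p.
  −(0.105)·log₂(0.105) = 0.3414
  −(0.019)·log₂(0.019) = 0.1086
  −(0.001)·log₂(0.001) = 0.0100
  −(0.875)·log₂(0.875) = 0.1686
Sum: 0.3414 + 0.1086 + 0.0100 + 0.1686 = 0.629 bits.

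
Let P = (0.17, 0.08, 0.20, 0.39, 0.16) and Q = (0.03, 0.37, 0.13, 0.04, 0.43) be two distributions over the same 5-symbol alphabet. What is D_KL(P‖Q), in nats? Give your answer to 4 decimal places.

D(P‖Q) = Σ p·ln(p/q).
  0.17·ln(0.17/0.03) = 0.29488
  0.08·ln(0.08/0.37) = -0.12252
  0.20·ln(0.20/0.13) = 0.08616
  0.39·ln(0.39/0.04) = 0.88813
  0.16·ln(0.16/0.43) = -0.15818
D(P‖Q) = 0.9885 nats.

0.9885 nats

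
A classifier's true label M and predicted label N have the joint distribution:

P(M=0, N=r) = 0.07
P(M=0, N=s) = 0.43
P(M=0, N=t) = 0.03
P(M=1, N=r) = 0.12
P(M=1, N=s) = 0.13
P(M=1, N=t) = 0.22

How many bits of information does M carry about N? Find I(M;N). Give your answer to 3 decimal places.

Marginals: p(M) = (0.5300, 0.4700), p(N) = (0.1900, 0.5600, 0.2500).
I(M;N) = H(M) + H(N) − H(M,N).
H(M) = 0.9974, H(N) = 1.4237, H(M,N) = 2.1742.
I(M;N) = 0.9974 + 1.4237 − 2.1742 = 0.247 bits.

0.247 bits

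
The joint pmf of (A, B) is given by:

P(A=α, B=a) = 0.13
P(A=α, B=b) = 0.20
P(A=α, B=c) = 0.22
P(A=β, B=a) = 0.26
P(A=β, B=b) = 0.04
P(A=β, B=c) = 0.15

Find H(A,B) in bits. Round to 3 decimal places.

H(A,B) = −Σ p(x,y)·log₂ p(x,y) over all 6 cells.
  cell (α,a): −0.13·log₂0.13 = 0.3826
  cell (α,b): −0.20·log₂0.20 = 0.4644
  cell (α,c): −0.22·log₂0.22 = 0.4806
  cell (β,a): −0.26·log₂0.26 = 0.5053
  cell (β,b): −0.04·log₂0.04 = 0.1858
  cell (β,c): −0.15·log₂0.15 = 0.4105
Sum = 2.429 bits.

2.429 bits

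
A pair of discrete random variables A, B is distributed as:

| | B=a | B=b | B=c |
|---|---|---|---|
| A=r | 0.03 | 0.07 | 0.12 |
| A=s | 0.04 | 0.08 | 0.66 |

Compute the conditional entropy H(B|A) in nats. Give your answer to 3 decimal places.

Chain rule: H(B|A) = H(A,B) − H(A).
Marginals: p(A) = (0.2200, 0.7800), p(B) = (0.0700, 0.1500, 0.7800).
H(A,B) = 1.1508 nats; H(A) = 0.5269 nats.
H(B|A) = 1.1508 − 0.5269 = 0.624 nats.

0.624 nats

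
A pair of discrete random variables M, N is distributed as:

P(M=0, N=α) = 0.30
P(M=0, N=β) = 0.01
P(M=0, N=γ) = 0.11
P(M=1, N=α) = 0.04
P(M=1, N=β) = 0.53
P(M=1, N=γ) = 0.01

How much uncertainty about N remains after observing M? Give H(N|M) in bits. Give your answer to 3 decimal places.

0.694 bits

Chain rule: H(N|M) = H(M,N) − H(M).
Marginals: p(M) = (0.4200, 0.5800), p(N) = (0.3400, 0.5400, 0.1200).
H(M,N) = 1.6755 bits; H(M) = 0.9815 bits.
H(N|M) = 1.6755 − 0.9815 = 0.694 bits.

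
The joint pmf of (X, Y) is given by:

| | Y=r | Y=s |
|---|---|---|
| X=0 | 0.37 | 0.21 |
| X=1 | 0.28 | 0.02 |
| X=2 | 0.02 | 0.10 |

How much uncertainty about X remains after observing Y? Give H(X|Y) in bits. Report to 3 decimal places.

1.161 bits

Marginals: p(X) = (0.5800, 0.3000, 0.1200), p(Y) = (0.6700, 0.3300).
H(X|Y) = Σ p(Y) · H(X|Y=·).
  Y=r: p=0.6700, H(X|Y=r) = 1.1503
  Y=s: p=0.3300, H(X|Y=s) = 1.1820
Weighted sum = 1.161 bits.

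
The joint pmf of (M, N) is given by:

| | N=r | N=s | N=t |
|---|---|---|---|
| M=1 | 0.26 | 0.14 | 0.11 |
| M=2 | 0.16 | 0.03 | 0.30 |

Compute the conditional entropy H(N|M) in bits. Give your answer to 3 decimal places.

Marginals: p(M) = (0.5100, 0.4900), p(N) = (0.4200, 0.1700, 0.4100).
H(N|M) = Σ p(M) · H(N|M=·).
  M=1: p=0.5100, H(N|M=1) = 1.4848
  M=2: p=0.4900, H(N|M=2) = 1.2073
Weighted sum = 1.349 bits.

1.349 bits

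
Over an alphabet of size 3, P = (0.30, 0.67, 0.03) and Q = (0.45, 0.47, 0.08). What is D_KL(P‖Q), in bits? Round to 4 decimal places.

D(P‖Q) = Σ p·log₂(p/q).
  0.30·log₂(0.30/0.45) = -0.17549
  0.67·log₂(0.67/0.47) = 0.34271
  0.03·log₂(0.03/0.08) = -0.04245
D(P‖Q) = 0.1248 bits.

0.1248 bits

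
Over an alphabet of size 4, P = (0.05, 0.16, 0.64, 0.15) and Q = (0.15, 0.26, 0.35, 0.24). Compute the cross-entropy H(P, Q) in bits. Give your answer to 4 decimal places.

1.7260 bits

H(P,Q) = −Σ p·log₂ q.
  −0.05·log₂(0.15) = 0.13685
  −0.16·log₂(0.26) = 0.31095
  −0.64·log₂(0.35) = 0.96933
  −0.15·log₂(0.24) = 0.30883
H(P,Q) = 1.7260 bits.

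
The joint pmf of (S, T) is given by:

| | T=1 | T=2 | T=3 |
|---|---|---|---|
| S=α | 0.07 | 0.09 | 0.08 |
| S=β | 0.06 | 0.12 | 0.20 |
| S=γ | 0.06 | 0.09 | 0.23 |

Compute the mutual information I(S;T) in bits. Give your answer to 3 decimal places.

0.035 bits

Marginals: p(S) = (0.2400, 0.3800, 0.3800), p(T) = (0.1900, 0.3000, 0.5100).
I(S;T) = H(S) + H(T) − H(S,T).
H(S) = 1.5550, H(T) = 1.4717, H(S,T) = 2.9916.
I(S;T) = 1.5550 + 1.4717 − 2.9916 = 0.035 bits.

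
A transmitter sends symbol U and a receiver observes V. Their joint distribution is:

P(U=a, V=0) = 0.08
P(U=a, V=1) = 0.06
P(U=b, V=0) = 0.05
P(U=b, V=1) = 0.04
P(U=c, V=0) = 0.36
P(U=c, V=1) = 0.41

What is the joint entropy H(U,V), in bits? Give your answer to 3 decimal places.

1.995 bits

H(U,V) = −Σ p(x,y)·log₂ p(x,y) over all 6 cells.
  cell (a,0): −0.08·log₂0.08 = 0.2915
  cell (a,1): −0.06·log₂0.06 = 0.2435
  cell (b,0): −0.05·log₂0.05 = 0.2161
  cell (b,1): −0.04·log₂0.04 = 0.1858
  cell (c,0): −0.36·log₂0.36 = 0.5306
  cell (c,1): −0.41·log₂0.41 = 0.5274
Sum = 1.995 bits.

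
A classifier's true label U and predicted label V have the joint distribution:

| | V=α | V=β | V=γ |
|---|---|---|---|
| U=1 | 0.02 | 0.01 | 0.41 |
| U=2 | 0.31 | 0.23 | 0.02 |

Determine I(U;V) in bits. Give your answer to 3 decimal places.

Marginals: p(U) = (0.4400, 0.5600), p(V) = (0.3300, 0.2400, 0.4300).
I(U;V) = H(U) + H(V) − H(U,V).
H(U) = 0.9896, H(V) = 1.5455, H(U,V) = 1.8310.
I(U;V) = 0.9896 + 1.5455 − 1.8310 = 0.704 bits.

0.704 bits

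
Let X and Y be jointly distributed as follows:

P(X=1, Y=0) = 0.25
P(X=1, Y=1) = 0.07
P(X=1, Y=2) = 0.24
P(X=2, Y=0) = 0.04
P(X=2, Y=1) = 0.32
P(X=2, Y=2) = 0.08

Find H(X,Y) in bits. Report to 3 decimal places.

H(X,Y) = −Σ p(x,y)·log₂ p(x,y) over all 6 cells.
  cell (1,0): −0.25·log₂0.25 = 0.5000
  cell (1,1): −0.07·log₂0.07 = 0.2686
  cell (1,2): −0.24·log₂0.24 = 0.4941
  cell (2,0): −0.04·log₂0.04 = 0.1858
  cell (2,1): −0.32·log₂0.32 = 0.5260
  cell (2,2): −0.08·log₂0.08 = 0.2915
Sum = 2.266 bits.

2.266 bits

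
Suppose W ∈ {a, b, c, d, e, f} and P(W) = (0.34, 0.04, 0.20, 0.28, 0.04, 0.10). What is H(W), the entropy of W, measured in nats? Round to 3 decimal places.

1.533 nats

H(W) = −Σ p·ln p.
  −(0.34)·ln(0.34) = 0.3668
  −(0.04)·ln(0.04) = 0.1288
  −(0.20)·ln(0.20) = 0.3219
  −(0.28)·ln(0.28) = 0.3564
  −(0.04)·ln(0.04) = 0.1288
  −(0.10)·ln(0.10) = 0.2303
Sum: 0.3668 + 0.1288 + 0.3219 + 0.3564 + 0.1288 + 0.2303 = 1.533 nats.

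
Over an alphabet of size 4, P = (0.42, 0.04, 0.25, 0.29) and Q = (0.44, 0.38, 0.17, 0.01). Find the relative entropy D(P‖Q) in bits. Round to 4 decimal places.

D(P‖Q) = Σ p·log₂(p/q).
  0.42·log₂(0.42/0.44) = -0.02819
  0.04·log₂(0.04/0.38) = -0.12992
  0.25·log₂(0.25/0.17) = 0.13910
  0.29·log₂(0.29/0.01) = 1.40881
D(P‖Q) = 1.3898 bits.

1.3898 bits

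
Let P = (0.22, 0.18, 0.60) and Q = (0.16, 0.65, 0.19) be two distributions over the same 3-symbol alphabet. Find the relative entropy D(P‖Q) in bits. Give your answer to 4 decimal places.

D(P‖Q) = Σ p·log₂(p/q).
  0.22·log₂(0.22/0.16) = 0.10107
  0.18·log₂(0.18/0.65) = -0.33344
  0.60·log₂(0.60/0.19) = 0.99538
D(P‖Q) = 0.7630 bits.

0.7630 bits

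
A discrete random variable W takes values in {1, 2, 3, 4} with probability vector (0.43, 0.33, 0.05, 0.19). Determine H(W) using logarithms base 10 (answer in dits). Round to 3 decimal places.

H(W) = −Σ p·log₁₀ p.
  −(0.43)·log₁₀(0.43) = 0.1576
  −(0.33)·log₁₀(0.33) = 0.1589
  −(0.05)·log₁₀(0.05) = 0.0651
  −(0.19)·log₁₀(0.19) = 0.1370
Sum: 0.1576 + 0.1589 + 0.0651 + 0.1370 = 0.519 dits.

0.519 dits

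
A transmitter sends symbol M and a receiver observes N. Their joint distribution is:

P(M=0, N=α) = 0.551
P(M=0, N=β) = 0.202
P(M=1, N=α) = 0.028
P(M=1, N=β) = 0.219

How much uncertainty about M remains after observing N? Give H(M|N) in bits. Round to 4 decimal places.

Chain rule: H(M|N) = H(M,N) − H(N).
Marginals: p(M) = (0.7530, 0.2470), p(N) = (0.5790, 0.4210).
H(M,N) = 1.5642 bits; H(N) = 0.9819 bits.
H(M|N) = 1.5642 − 0.9819 = 0.5823 bits.

0.5823 bits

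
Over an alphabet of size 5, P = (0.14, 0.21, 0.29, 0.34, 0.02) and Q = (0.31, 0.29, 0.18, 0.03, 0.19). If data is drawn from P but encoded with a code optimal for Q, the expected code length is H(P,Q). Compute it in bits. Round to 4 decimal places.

3.0970 bits

H(P,Q) = −Σ p·log₂ q.
  −0.14·log₂(0.31) = 0.23655
  −0.21·log₂(0.29) = 0.37503
  −0.29·log₂(0.18) = 0.71744
  −0.34·log₂(0.03) = 1.72002
  −0.02·log₂(0.19) = 0.04792
H(P,Q) = 3.0970 bits.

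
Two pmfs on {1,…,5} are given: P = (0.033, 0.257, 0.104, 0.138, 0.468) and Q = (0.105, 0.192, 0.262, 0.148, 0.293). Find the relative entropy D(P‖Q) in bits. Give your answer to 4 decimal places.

0.2166 bits

D(P‖Q) = Σ p·log₂(p/q).
  0.033·log₂(0.033/0.105) = -0.05511
  0.257·log₂(0.257/0.192) = 0.10811
  0.104·log₂(0.104/0.262) = -0.13863
  0.138·log₂(0.138/0.148) = -0.01393
  0.468·log₂(0.468/0.293) = 0.31618
D(P‖Q) = 0.2166 bits.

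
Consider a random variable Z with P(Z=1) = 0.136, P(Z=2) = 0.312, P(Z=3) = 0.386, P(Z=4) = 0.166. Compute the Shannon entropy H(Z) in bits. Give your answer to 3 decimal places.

1.876 bits

H(Z) = −Σ p·log₂ p.
  −(0.136)·log₂(0.136) = 0.3915
  −(0.312)·log₂(0.312) = 0.5243
  −(0.386)·log₂(0.386) = 0.5301
  −(0.166)·log₂(0.166) = 0.4301
Sum: 0.3915 + 0.5243 + 0.5301 + 0.4301 = 1.876 bits.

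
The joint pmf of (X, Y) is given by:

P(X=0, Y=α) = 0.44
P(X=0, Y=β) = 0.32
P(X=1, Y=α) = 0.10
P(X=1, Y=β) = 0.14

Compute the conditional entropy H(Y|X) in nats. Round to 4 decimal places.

0.6803 nats

Marginals: p(X) = (0.7600, 0.2400), p(Y) = (0.5400, 0.4600).
H(Y|X) = Σ p(X) · H(Y|X=·).
  X=0: p=0.7600, H(Y|X=0) = 0.6806
  X=1: p=0.2400, H(Y|X=1) = 0.6792
Weighted sum = 0.6803 nats.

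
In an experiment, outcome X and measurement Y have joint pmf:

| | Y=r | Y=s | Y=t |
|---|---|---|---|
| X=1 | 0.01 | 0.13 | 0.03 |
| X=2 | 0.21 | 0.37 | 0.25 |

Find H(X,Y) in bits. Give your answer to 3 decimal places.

2.104 bits

H(X,Y) = −Σ p(x,y)·log₂ p(x,y) over all 6 cells.
  cell (1,r): −0.01·log₂0.01 = 0.0664
  cell (1,s): −0.13·log₂0.13 = 0.3826
  cell (1,t): −0.03·log₂0.03 = 0.1518
  cell (2,r): −0.21·log₂0.21 = 0.4728
  cell (2,s): −0.37·log₂0.37 = 0.5307
  cell (2,t): −0.25·log₂0.25 = 0.5000
Sum = 2.104 bits.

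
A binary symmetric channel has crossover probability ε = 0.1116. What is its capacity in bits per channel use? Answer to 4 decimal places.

0.4953 bits

Binary symmetric channel: C = 1 − h₂(ε) where h₂ is the binary entropy function.
h₂(0.1116) = −0.1116·log₂0.1116 − 0.8884·log₂0.8884 = 0.5047.
C = 1 − 0.5047 = 0.4953 bits per channel use.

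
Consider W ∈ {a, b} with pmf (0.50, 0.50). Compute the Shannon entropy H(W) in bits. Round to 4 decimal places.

1.0000 bits

H(W) = −Σ p·log₂ p.
  −(0.50)·log₂(0.50) = 0.50000
  −(0.50)·log₂(0.50) = 0.50000
Sum: 0.50000 + 0.50000 = 1.0000 bits.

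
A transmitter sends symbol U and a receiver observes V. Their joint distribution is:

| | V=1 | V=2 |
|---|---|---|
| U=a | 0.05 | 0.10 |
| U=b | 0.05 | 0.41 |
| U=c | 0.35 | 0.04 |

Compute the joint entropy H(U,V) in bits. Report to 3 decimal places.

2.008 bits

H(U,V) = −Σ p(x,y)·log₂ p(x,y) over all 6 cells.
  cell (a,1): −0.05·log₂0.05 = 0.2161
  cell (a,2): −0.10·log₂0.10 = 0.3322
  cell (b,1): −0.05·log₂0.05 = 0.2161
  cell (b,2): −0.41·log₂0.41 = 0.5274
  cell (c,1): −0.35·log₂0.35 = 0.5301
  cell (c,2): −0.04·log₂0.04 = 0.1858
Sum = 2.008 bits.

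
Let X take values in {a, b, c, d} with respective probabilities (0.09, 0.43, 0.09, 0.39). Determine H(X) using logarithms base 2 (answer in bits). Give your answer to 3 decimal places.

H(X) = −Σ p·log₂ p.
  −(0.09)·log₂(0.09) = 0.3127
  −(0.43)·log₂(0.43) = 0.5236
  −(0.09)·log₂(0.09) = 0.3127
  −(0.39)·log₂(0.39) = 0.5298
Sum: 0.3127 + 0.5236 + 0.3127 + 0.5298 = 1.679 bits.

1.679 bits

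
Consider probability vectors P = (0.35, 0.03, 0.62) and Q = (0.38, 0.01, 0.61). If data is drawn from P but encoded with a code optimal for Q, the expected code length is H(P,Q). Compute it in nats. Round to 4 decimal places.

0.7833 nats

H(P,Q) = −Σ p·ln q.
  −0.35·ln(0.38) = 0.33865
  −0.03·ln(0.01) = 0.13816
  −0.62·ln(0.61) = 0.30646
H(P,Q) = 0.7833 nats.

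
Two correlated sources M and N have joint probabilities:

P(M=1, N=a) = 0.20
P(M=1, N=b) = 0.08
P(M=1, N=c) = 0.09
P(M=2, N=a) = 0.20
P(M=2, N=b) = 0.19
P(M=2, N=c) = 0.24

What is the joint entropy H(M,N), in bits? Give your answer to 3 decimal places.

H(M,N) = −Σ p(x,y)·log₂ p(x,y) over all 6 cells.
  cell (1,a): −0.20·log₂0.20 = 0.4644
  cell (1,b): −0.08·log₂0.08 = 0.2915
  cell (1,c): −0.09·log₂0.09 = 0.3127
  cell (2,a): −0.20·log₂0.20 = 0.4644
  cell (2,b): −0.19·log₂0.19 = 0.4552
  cell (2,c): −0.24·log₂0.24 = 0.4941
Sum = 2.482 bits.

2.482 bits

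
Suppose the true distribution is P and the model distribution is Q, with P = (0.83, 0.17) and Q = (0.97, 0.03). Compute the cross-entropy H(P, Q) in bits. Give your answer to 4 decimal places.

H(P,Q) = −Σ p·log₂ q.
  −0.83·log₂(0.97) = 0.03647
  −0.17·log₂(0.03) = 0.86001
H(P,Q) = 0.8965 bits.

0.8965 bits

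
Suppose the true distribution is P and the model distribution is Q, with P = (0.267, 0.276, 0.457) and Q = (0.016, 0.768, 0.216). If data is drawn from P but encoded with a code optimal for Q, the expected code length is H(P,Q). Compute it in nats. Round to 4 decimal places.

H(P,Q) = −Σ p·ln q.
  −0.267·ln(0.016) = 1.10409
  −0.276·ln(0.768) = 0.07285
  −0.457·ln(0.216) = 0.70034
H(P,Q) = 1.8773 nats.

1.8773 nats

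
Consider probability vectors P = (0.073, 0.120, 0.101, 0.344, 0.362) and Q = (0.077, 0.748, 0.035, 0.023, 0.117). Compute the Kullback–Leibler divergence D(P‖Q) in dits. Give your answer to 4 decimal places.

D(P‖Q) = Σ p·log₁₀(p/q).
  0.073·log₁₀(0.073/0.077) = -0.00169
  0.120·log₁₀(0.120/0.748) = -0.09537
  0.101·log₁₀(0.101/0.035) = 0.04649
  0.344·log₁₀(0.344/0.023) = 0.40414
  0.362·log₁₀(0.362/0.117) = 0.17757
D(P‖Q) = 0.5311 dits.

0.5311 dits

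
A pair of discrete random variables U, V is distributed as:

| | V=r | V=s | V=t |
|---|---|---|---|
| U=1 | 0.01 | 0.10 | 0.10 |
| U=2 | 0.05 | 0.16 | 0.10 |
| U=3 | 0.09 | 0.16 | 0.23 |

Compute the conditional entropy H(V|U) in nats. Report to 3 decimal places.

Marginals: p(U) = (0.2100, 0.3100, 0.4800), p(V) = (0.1500, 0.4200, 0.4300).
H(V|U) = Σ p(U) · H(V|U=·).
  U=1: p=0.2100, H(V|U=1) = 0.8516
  U=2: p=0.3100, H(V|U=2) = 1.0006
  U=3: p=0.4800, H(V|U=3) = 1.0326
Weighted sum = 0.985 nats.

0.985 nats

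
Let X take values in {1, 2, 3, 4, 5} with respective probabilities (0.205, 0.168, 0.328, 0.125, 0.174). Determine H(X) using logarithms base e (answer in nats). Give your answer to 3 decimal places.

1.554 nats

H(X) = −Σ p·ln p.
  −(0.205)·ln(0.205) = 0.3249
  −(0.168)·ln(0.168) = 0.2997
  −(0.328)·ln(0.328) = 0.3656
  −(0.125)·ln(0.125) = 0.2599
  −(0.174)·ln(0.174) = 0.3043
Sum: 0.3249 + 0.2997 + 0.3656 + 0.2599 + 0.3043 = 1.554 nats.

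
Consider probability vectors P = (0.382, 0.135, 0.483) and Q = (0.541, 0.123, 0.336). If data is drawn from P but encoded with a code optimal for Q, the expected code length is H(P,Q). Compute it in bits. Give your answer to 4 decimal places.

1.5067 bits

H(P,Q) = −Σ p·log₂ q.
  −0.382·log₂(0.541) = 0.33857
  −0.135·log₂(0.123) = 0.40814
  −0.483·log₂(0.336) = 0.75998
H(P,Q) = 1.5067 bits.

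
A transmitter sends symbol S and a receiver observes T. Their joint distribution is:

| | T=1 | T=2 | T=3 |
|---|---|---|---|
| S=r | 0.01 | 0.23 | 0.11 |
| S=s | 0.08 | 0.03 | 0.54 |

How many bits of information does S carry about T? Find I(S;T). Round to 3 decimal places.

0.328 bits

Marginals: p(S) = (0.3500, 0.6500), p(T) = (0.0900, 0.2600, 0.6500).
I(S;T) = H(S) + H(T) − H(S,T).
H(S) = 0.9341, H(T) = 1.2219, H(S,T) = 1.8277.
I(S;T) = 0.9341 + 1.2219 − 1.8277 = 0.328 bits.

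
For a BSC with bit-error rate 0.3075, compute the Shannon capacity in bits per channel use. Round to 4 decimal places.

0.1097 bits

Binary symmetric channel: C = 1 − h₂(ε) where h₂ is the binary entropy function.
h₂(0.3075) = −0.3075·log₂0.3075 − 0.6925·log₂0.6925 = 0.8903.
C = 1 − 0.8903 = 0.1097 bits per channel use.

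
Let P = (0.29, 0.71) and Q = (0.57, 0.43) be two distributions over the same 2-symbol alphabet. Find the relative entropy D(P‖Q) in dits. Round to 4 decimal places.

D(P‖Q) = Σ p·log₁₀(p/q).
  0.29·log₁₀(0.29/0.57) = -0.08511
  0.71·log₁₀(0.71/0.43) = 0.15463
D(P‖Q) = 0.0695 dits.

0.0695 dits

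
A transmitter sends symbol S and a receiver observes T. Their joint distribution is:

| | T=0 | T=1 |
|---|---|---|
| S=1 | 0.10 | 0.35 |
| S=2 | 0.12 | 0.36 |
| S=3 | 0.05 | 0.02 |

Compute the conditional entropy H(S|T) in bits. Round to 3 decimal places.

Marginals: p(S) = (0.4500, 0.4800, 0.0700), p(T) = (0.2700, 0.7300).
H(S|T) = Σ p(T) · H(S|T=·).
  T=0: p=0.2700, H(S|T=0) = 1.5012
  T=1: p=0.7300, H(S|T=1) = 1.1536
Weighted sum = 1.247 bits.

1.247 bits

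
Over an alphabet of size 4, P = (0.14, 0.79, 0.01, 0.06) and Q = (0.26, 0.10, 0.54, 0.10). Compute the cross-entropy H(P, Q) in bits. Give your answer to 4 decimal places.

3.1046 bits

H(P,Q) = −Σ p·log₂ q.
  −0.14·log₂(0.26) = 0.27208
  −0.79·log₂(0.10) = 2.62432
  −0.01·log₂(0.54) = 0.00889
  −0.06·log₂(0.10) = 0.19932
H(P,Q) = 3.1046 bits.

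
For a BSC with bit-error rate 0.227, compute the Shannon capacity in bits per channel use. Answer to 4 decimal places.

Binary symmetric channel: C = 1 − h₂(ε) where h₂ is the binary entropy function.
h₂(0.227) = −0.227·log₂0.227 − 0.773·log₂0.773 = 0.7727.
C = 1 − 0.7727 = 0.2273 bits per channel use.

0.2273 bits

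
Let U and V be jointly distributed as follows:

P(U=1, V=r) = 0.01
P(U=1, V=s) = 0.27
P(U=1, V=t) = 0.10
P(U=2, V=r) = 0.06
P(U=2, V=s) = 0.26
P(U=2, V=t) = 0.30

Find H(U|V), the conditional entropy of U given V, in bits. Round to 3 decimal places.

Chain rule: H(U|V) = H(U,V) − H(V).
Marginals: p(U) = (0.3800, 0.6200), p(V) = (0.0700, 0.5300, 0.4000).
H(U,V) = 2.1786 bits; H(V) = 1.2828 bits.
H(U|V) = 2.1786 − 1.2828 = 0.896 bits.

0.896 bits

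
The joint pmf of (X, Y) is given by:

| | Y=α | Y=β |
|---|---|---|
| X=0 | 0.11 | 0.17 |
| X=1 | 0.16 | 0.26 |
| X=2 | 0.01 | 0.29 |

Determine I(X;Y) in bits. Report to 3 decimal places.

Marginals: p(X) = (0.2800, 0.4200, 0.3000), p(Y) = (0.2800, 0.7200).
I(X;Y) = H(X) + H(Y) − H(X,Y).
H(X) = 1.5610, H(Y) = 0.8555, H(X,Y) = 2.2975.
I(X;Y) = 1.5610 + 0.8555 − 2.2975 = 0.119 bits.

0.119 bits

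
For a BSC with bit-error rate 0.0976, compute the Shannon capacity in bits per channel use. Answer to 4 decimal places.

Binary symmetric channel: C = 1 − h₂(ε) where h₂ is the binary entropy function.
h₂(0.0976) = −0.0976·log₂0.0976 − 0.9024·log₂0.9024 = 0.4613.
C = 1 − 0.4613 = 0.5387 bits per channel use.

0.5387 bits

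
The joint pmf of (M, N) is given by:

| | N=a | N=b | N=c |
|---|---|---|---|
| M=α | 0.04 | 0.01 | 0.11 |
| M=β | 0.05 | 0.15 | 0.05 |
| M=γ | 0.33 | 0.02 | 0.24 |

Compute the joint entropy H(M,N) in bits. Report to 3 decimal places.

2.580 bits

H(M,N) = −Σ p(x,y)·log₂ p(x,y) over all 9 cells.
  cell (α,a): −0.04·log₂0.04 = 0.1858
  cell (α,b): −0.01·log₂0.01 = 0.0664
  cell (α,c): −0.11·log₂0.11 = 0.3503
  cell (β,a): −0.05·log₂0.05 = 0.2161
  cell (β,b): −0.15·log₂0.15 = 0.4105
  cell (β,c): −0.05·log₂0.05 = 0.2161
  cell (γ,a): −0.33·log₂0.33 = 0.5278
  cell (γ,b): −0.02·log₂0.02 = 0.1129
  cell (γ,c): −0.24·log₂0.24 = 0.4941
Sum = 2.580 bits.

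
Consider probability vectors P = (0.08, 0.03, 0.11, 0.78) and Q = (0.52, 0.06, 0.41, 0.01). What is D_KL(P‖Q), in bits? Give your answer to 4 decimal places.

4.4478 bits

D(P‖Q) = Σ p·log₂(p/q).
  0.08·log₂(0.08/0.52) = -0.21604
  0.03·log₂(0.03/0.06) = -0.03000
  0.11·log₂(0.11/0.41) = -0.20879
  0.78·log₂(0.78/0.01) = 4.90261
D(P‖Q) = 4.4478 bits.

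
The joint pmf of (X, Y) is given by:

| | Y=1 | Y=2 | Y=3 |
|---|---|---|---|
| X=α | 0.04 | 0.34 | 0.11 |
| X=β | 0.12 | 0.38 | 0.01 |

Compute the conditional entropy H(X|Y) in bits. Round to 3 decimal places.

0.898 bits

Chain rule: H(X|Y) = H(X,Y) − H(Y).
Marginals: p(X) = (0.4900, 0.5100), p(Y) = (0.1600, 0.7200, 0.1200).
H(X,Y) = 2.0292 bits; H(Y) = 1.1313 bits.
H(X|Y) = 2.0292 − 1.1313 = 0.898 bits.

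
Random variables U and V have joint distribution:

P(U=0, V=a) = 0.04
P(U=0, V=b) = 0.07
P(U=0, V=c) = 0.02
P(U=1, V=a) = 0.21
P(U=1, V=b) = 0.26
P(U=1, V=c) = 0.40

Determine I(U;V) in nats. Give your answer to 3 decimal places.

Marginals: p(U) = (0.1300, 0.8700), p(V) = (0.2500, 0.3300, 0.4200).
I(U;V) = Σ p(x,y)·ln[p(x,y)/(p(x)p(y))].
  (0,a): 0.04·ln(1.2308) = 0.0083
  (0,b): 0.07·ln(1.6317) = 0.0343
  (0,c): 0.02·ln(0.3663) = -0.0201
  (1,a): 0.21·ln(0.9655) = -0.0074
  (1,b): 0.26·ln(0.9056) = -0.0258
  (1,c): 0.40·ln(1.0947) = 0.0362
Sum = 0.026 nats.

0.026 nats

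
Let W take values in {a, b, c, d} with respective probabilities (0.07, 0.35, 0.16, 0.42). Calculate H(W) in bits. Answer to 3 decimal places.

1.747 bits

H(W) = −Σ p·log₂ p.
  −(0.07)·log₂(0.07) = 0.2686
  −(0.35)·log₂(0.35) = 0.5301
  −(0.16)·log₂(0.16) = 0.4230
  −(0.42)·log₂(0.42) = 0.5256
Sum: 0.2686 + 0.5301 + 0.4230 + 0.5256 = 1.747 bits.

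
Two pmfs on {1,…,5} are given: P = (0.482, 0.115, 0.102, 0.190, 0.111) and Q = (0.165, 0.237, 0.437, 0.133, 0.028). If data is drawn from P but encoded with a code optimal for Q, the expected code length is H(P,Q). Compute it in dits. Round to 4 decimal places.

0.8246 dits

H(P,Q) = −Σ p·log₁₀ q.
  −0.482·log₁₀(0.165) = 0.37717
  −0.115·log₁₀(0.237) = 0.07190
  −0.102·log₁₀(0.437) = 0.03667
  −0.190·log₁₀(0.133) = 0.16647
  −0.111·log₁₀(0.028) = 0.17237
H(P,Q) = 0.8246 dits.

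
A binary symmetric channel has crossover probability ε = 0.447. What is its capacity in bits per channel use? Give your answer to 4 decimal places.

0.0081 bits

Binary symmetric channel: C = 1 − h₂(ε) where h₂ is the binary entropy function.
h₂(0.447) = −0.447·log₂0.447 − 0.553·log₂0.553 = 0.9919.
C = 1 − 0.9919 = 0.0081 bits per channel use.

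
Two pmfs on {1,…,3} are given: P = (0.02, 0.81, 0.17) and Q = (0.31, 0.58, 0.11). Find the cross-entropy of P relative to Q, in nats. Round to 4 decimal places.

H(P,Q) = −Σ p·ln q.
  −0.02·ln(0.31) = 0.02342
  −0.81·ln(0.58) = 0.44123
  −0.17·ln(0.11) = 0.37524
H(P,Q) = 0.8399 nats.

0.8399 nats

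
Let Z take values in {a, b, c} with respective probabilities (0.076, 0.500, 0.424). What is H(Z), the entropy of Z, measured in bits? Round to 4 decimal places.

H(Z) = −Σ p·log₂ p.
  −(0.076)·log₂(0.076) = 0.28256
  −(0.500)·log₂(0.500) = 0.50000
  −(0.424)·log₂(0.424) = 0.52485
Sum: 0.28256 + 0.50000 + 0.52485 = 1.3074 bits.

1.3074 bits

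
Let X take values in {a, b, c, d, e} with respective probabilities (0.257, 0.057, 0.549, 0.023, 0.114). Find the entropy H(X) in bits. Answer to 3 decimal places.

H(X) = −Σ p·log₂ p.
  −(0.257)·log₂(0.257) = 0.5038
  −(0.057)·log₂(0.057) = 0.2356
  −(0.549)·log₂(0.549) = 0.4750
  −(0.023)·log₂(0.023) = 0.1252
  −(0.114)·log₂(0.114) = 0.3571
Sum: 0.5038 + 0.2356 + 0.4750 + 0.1252 + 0.3571 = 1.697 bits.

1.697 bits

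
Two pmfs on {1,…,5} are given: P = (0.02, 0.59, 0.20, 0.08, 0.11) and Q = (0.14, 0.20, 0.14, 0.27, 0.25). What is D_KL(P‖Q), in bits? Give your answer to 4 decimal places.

D(P‖Q) = Σ p·log₂(p/q).
  0.02·log₂(0.02/0.14) = -0.05615
  0.59·log₂(0.59/0.20) = 0.92082
  0.20·log₂(0.20/0.14) = 0.10291
  0.08·log₂(0.08/0.27) = -0.14039
  0.11·log₂(0.11/0.25) = -0.13029
D(P‖Q) = 0.6969 bits.

0.6969 bits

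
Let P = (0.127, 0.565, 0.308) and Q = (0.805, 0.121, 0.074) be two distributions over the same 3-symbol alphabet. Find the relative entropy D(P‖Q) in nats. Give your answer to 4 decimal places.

D(P‖Q) = Σ p·ln(p/q).
  0.127·ln(0.127/0.805) = -0.23453
  0.565·ln(0.565/0.121) = 0.87068
  0.308·ln(0.308/0.074) = 0.43922
D(P‖Q) = 1.0754 nats.

1.0754 nats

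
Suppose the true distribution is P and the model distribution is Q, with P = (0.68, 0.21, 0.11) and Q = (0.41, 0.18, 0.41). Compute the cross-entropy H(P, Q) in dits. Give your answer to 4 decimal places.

H(P,Q) = −Σ p·log₁₀ q.
  −0.68·log₁₀(0.41) = 0.26331
  −0.21·log₁₀(0.18) = 0.15639
  −0.11·log₁₀(0.41) = 0.04259
H(P,Q) = 0.4623 dits.

0.4623 dits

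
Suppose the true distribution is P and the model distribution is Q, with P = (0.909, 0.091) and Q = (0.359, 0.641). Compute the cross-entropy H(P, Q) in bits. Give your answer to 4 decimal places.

1.4018 bits

H(P,Q) = −Σ p·log₂ q.
  −0.909·log₂(0.359) = 1.34345
  −0.091·log₂(0.641) = 0.05839
H(P,Q) = 1.4018 bits.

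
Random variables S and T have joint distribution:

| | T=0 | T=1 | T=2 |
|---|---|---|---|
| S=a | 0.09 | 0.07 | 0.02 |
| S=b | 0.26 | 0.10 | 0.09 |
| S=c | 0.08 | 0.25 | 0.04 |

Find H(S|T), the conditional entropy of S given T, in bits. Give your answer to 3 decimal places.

1.362 bits

Marginals: p(S) = (0.1800, 0.4500, 0.3700), p(T) = (0.4300, 0.4200, 0.1500).
H(S|T) = Σ p(T) · H(S|T=·).
  T=0: p=0.4300, H(S|T=0) = 1.3625
  T=1: p=0.4200, H(S|T=1) = 1.3693
  T=2: p=0.1500, H(S|T=2) = 1.3383
Weighted sum = 1.362 bits.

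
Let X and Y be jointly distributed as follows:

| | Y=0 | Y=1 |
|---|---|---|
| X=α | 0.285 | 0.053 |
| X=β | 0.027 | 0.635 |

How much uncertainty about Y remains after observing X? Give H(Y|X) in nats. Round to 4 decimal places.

0.2596 nats

Marginals: p(X) = (0.3380, 0.6620), p(Y) = (0.3120, 0.6880).
H(Y|X) = Σ p(X) · H(Y|X=·).
  X=α: p=0.3380, H(Y|X=α) = 0.4343
  X=β: p=0.6620, H(Y|X=β) = 0.1704
Weighted sum = 0.2596 nats.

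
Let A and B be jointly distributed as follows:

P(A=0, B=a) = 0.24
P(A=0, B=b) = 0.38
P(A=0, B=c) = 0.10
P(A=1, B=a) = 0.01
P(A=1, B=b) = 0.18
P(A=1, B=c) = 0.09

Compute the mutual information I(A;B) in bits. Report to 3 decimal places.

Marginals: p(A) = (0.7200, 0.2800), p(B) = (0.2500, 0.5600, 0.1900).
I(A;B) = Σ p(x,y)·log₂[p(x,y)/(p(x)p(y))].
  (0,a): 0.24·log₂(1.3333) = 0.0996
  (0,b): 0.38·log₂(0.9425) = -0.0325
  (0,c): 0.10·log₂(0.7310) = -0.0452
  (1,a): 0.01·log₂(0.1429) = -0.0281
  (1,b): 0.18·log₂(1.1480) = 0.0358
  (1,c): 0.09·log₂(1.6917) = 0.0683
Sum = 0.098 bits.

0.098 bits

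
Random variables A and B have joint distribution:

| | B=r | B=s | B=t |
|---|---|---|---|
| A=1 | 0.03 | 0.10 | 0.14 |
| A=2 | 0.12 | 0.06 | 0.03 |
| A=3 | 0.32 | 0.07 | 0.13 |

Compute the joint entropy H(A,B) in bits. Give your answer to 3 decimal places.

2.821 bits

H(A,B) = −Σ p(x,y)·log₂ p(x,y) over all 9 cells.
  cell (1,r): −0.03·log₂0.03 = 0.1518
  cell (1,s): −0.10·log₂0.10 = 0.3322
  cell (1,t): −0.14·log₂0.14 = 0.3971
  cell (2,r): −0.12·log₂0.12 = 0.3671
  cell (2,s): −0.06·log₂0.06 = 0.2435
  cell (2,t): −0.03·log₂0.03 = 0.1518
  cell (3,r): −0.32·log₂0.32 = 0.5260
  cell (3,s): −0.07·log₂0.07 = 0.2686
  cell (3,t): −0.13·log₂0.13 = 0.3826
Sum = 2.821 bits.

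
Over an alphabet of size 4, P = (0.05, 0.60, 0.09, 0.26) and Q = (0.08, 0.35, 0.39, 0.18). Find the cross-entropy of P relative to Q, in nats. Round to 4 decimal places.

1.2868 nats

H(P,Q) = −Σ p·ln q.
  −0.05·ln(0.08) = 0.12629
  −0.60·ln(0.35) = 0.62989
  −0.09·ln(0.39) = 0.08474
  −0.26·ln(0.18) = 0.44585
H(P,Q) = 1.2868 nats.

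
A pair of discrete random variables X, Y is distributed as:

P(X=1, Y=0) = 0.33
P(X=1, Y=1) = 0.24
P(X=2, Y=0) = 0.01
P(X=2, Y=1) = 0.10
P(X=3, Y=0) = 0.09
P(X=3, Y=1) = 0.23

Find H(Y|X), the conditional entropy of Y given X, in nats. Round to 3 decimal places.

Marginals: p(X) = (0.5700, 0.1100, 0.3200), p(Y) = (0.4300, 0.5700).
H(Y|X) = Σ p(X) · H(Y|X=·).
  X=1: p=0.5700, H(Y|X=1) = 0.6806
  X=2: p=0.1100, H(Y|X=2) = 0.3046
  X=3: p=0.3200, H(Y|X=3) = 0.5941
Weighted sum = 0.612 nats.

0.612 nats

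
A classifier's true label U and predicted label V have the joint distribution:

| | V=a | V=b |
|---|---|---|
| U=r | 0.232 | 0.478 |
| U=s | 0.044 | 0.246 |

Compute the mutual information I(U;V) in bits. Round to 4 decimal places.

Marginals: p(U) = (0.7100, 0.2900), p(V) = (0.2760, 0.7240).
I(U;V) = H(U) + H(V) − H(U,V).
H(U) = 0.8687, H(V) = 0.8499, H(U,V) = 1.6940.
I(U;V) = 0.8687 + 0.8499 − 1.6940 = 0.0246 bits.

0.0246 bits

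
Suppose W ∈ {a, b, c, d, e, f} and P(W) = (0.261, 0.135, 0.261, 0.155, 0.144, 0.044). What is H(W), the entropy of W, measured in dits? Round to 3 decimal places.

H(W) = −Σ p·log₁₀ p.
  −(0.261)·log₁₀(0.261) = 0.1523
  −(0.135)·log₁₀(0.135) = 0.1174
  −(0.261)·log₁₀(0.261) = 0.1523
  −(0.155)·log₁₀(0.155) = 0.1255
  −(0.144)·log₁₀(0.144) = 0.1212
  −(0.044)·log₁₀(0.044) = 0.0597
Sum: 0.1523 + 0.1174 + 0.1523 + 0.1255 + 0.1212 + 0.0597 = 0.728 dits.

0.728 dits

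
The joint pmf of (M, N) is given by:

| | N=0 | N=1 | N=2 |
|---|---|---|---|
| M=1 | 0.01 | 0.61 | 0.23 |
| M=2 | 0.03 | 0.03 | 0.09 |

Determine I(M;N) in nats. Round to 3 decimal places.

0.089 nats

Marginals: p(M) = (0.8500, 0.1500), p(N) = (0.0400, 0.6400, 0.3200).
I(M;N) = Σ p(x,y)·ln[p(x,y)/(p(x)p(y))].
  (1,0): 0.01·ln(0.2941) = -0.0122
  (1,1): 0.61·ln(1.1213) = 0.0699
  (1,2): 0.23·ln(0.8456) = -0.0386
  (2,0): 0.03·ln(5.0000) = 0.0483
  (2,1): 0.03·ln(0.3125) = -0.0349
  (2,2): 0.09·ln(1.8750) = 0.0566
Sum = 0.089 nats.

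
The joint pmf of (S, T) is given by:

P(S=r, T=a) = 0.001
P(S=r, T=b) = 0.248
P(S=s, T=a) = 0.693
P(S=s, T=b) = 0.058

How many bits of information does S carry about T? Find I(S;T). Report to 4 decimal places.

Marginals: p(S) = (0.2490, 0.7510), p(T) = (0.6940, 0.3060).
I(S;T) = H(S) + H(T) − H(S,T).
H(S) = 0.8097, H(T) = 0.8885, H(S,T) = 1.1137.
I(S;T) = 0.8097 + 0.8885 − 1.1137 = 0.5845 bits.

0.5845 bits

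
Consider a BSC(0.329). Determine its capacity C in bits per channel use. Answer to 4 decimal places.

0.0861 bits

Binary symmetric channel: C = 1 − h₂(ε) where h₂ is the binary entropy function.
h₂(0.329) = −0.329·log₂0.329 − 0.671·log₂0.671 = 0.9139.
C = 1 − 0.9139 = 0.0861 bits per channel use.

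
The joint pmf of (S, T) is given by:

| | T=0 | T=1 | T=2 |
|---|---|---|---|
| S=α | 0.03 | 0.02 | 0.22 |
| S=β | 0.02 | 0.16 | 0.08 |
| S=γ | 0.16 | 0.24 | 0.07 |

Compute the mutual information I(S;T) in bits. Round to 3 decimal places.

0.298 bits

Marginals: p(S) = (0.2700, 0.2600, 0.4700), p(T) = (0.2100, 0.4200, 0.3700).
I(S;T) = Σ p(x,y)·log₂[p(x,y)/(p(x)p(y))].
  (α,0): 0.03·log₂(0.5291) = -0.0276
  (α,1): 0.02·log₂(0.1764) = -0.0501
  (α,2): 0.22·log₂(2.2022) = 0.2506
  (β,0): 0.02·log₂(0.3663) = -0.0290
  (β,1): 0.16·log₂(1.4652) = 0.0882
  (β,2): 0.08·log₂(0.8316) = -0.0213
  (γ,0): 0.16·log₂(1.6211) = 0.1115
  (γ,1): 0.24·log₂(1.2158) = 0.0677
  (γ,2): 0.07·log₂(0.4025) = -0.0919
Sum = 0.298 bits.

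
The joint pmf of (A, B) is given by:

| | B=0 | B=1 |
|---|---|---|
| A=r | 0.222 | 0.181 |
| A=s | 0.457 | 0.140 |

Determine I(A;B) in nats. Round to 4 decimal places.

Marginals: p(A) = (0.4030, 0.5970), p(B) = (0.6790, 0.3210).
I(A;B) = Σ p(x,y)·ln[p(x,y)/(p(x)p(y))].
  (r,0): 0.222·ln(0.8113) = -0.04643
  (r,1): 0.181·ln(1.3992) = 0.06079
  (s,0): 0.457·ln(1.1274) = 0.05479
  (s,1): 0.140·ln(0.7305) = -0.04395
Sum = 0.0252 nats.

0.0252 nats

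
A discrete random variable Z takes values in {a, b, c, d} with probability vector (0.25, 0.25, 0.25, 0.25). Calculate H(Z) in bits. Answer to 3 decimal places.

H(Z) = −Σ p·log₂ p.
  −(0.25)·log₂(0.25) = 0.5000
  −(0.25)·log₂(0.25) = 0.5000
  −(0.25)·log₂(0.25) = 0.5000
  −(0.25)·log₂(0.25) = 0.5000
Sum: 0.5000 + 0.5000 + 0.5000 + 0.5000 = 2.000 bits.

2.000 bits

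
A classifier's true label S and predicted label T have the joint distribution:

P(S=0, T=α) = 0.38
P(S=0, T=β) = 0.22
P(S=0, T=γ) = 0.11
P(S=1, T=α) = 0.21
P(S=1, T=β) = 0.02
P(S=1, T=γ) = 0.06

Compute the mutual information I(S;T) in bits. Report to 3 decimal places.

0.056 bits

Marginals: p(S) = (0.7100, 0.2900), p(T) = (0.5900, 0.2400, 0.1700).
I(S;T) = H(S) + H(T) − H(S,T).
H(S) = 0.8687, H(T) = 1.3778, H(S,T) = 2.1905.
I(S;T) = 0.8687 + 1.3778 − 2.1905 = 0.056 bits.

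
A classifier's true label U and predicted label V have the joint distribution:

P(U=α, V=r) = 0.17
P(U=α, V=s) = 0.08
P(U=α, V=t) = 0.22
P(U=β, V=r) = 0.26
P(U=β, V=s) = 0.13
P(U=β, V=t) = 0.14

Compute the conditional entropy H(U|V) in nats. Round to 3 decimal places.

Chain rule: H(U|V) = H(U,V) − H(V).
Marginals: p(U) = (0.4700, 0.5300), p(V) = (0.4300, 0.2100, 0.3600).
H(U,V) = 1.7271 nats; H(V) = 1.0584 nats.
H(U|V) = 1.7271 − 1.0584 = 0.669 nats.

0.669 nats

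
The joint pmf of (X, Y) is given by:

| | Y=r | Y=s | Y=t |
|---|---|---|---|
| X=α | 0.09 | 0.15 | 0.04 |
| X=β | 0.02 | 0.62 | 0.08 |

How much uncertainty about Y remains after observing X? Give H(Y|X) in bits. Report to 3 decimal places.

Marginals: p(X) = (0.2800, 0.7200), p(Y) = (0.1100, 0.7700, 0.1200).
H(Y|X) = Σ p(X) · H(Y|X=·).
  X=α: p=0.2800, H(Y|X=α) = 1.4098
  X=β: p=0.7200, H(Y|X=β) = 0.6816
Weighted sum = 0.885 bits.

0.885 bits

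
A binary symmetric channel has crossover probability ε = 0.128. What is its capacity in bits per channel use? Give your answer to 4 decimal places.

Binary symmetric channel: C = 1 − h₂(ε) where h₂ is the binary entropy function.
h₂(0.128) = −0.128·log₂0.128 − 0.872·log₂0.872 = 0.5519.
C = 1 − 0.5519 = 0.4481 bits per channel use.

0.4481 bits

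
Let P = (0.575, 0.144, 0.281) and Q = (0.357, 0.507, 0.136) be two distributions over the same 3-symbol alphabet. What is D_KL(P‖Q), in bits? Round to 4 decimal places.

0.4281 bits

D(P‖Q) = Σ p·log₂(p/q).
  0.575·log₂(0.575/0.357) = 0.39539
  0.144·log₂(0.144/0.507) = -0.26149
  0.281·log₂(0.281/0.136) = 0.29420
D(P‖Q) = 0.4281 bits.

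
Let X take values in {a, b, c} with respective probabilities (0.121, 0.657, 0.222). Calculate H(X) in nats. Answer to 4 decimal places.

0.8657 nats

H(X) = −Σ p·ln p.
  −(0.121)·ln(0.121) = 0.25555
  −(0.657)·ln(0.657) = 0.27599
  −(0.222)·ln(0.222) = 0.33413
Sum: 0.25555 + 0.27599 + 0.33413 = 0.8657 nats.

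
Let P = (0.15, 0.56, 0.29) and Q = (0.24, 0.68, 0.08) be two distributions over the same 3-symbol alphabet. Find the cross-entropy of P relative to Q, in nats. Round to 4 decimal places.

1.1625 nats

H(P,Q) = −Σ p·ln q.
  −0.15·ln(0.24) = 0.21407
  −0.56·ln(0.68) = 0.21597
  −0.29·ln(0.08) = 0.73246
H(P,Q) = 1.1625 nats.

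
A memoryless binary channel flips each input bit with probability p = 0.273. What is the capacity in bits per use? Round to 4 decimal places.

Binary symmetric channel: C = 1 − h₂(ε) where h₂ is the binary entropy function.
h₂(0.273) = −0.273·log₂0.273 − 0.727·log₂0.727 = 0.8457.
C = 1 − 0.8457 = 0.1543 bits per channel use.

0.1543 bits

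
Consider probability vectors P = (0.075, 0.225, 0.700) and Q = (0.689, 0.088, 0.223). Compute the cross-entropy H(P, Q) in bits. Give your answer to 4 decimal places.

2.3447 bits

H(P,Q) = −Σ p·log₂ q.
  −0.075·log₂(0.689) = 0.04031
  −0.225·log₂(0.088) = 0.78893
  −0.700·log₂(0.223) = 1.51542
H(P,Q) = 2.3447 bits.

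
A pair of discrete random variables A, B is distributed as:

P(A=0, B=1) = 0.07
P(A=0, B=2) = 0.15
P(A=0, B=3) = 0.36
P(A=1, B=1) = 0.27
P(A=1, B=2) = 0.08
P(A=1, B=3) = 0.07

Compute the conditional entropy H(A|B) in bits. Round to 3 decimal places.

0.739 bits

Marginals: p(A) = (0.5800, 0.4200), p(B) = (0.3400, 0.2300, 0.4300).
H(A|B) = Σ p(B) · H(A|B=·).
  B=1: p=0.3400, H(A|B=1) = 0.7335
  B=2: p=0.2300, H(A|B=2) = 0.9321
  B=3: p=0.4300, H(A|B=3) = 0.6409
Weighted sum = 0.739 bits.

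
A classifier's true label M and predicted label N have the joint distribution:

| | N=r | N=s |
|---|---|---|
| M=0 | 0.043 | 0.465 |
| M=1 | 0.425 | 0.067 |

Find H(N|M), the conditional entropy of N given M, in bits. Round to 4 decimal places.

Marginals: p(M) = (0.5080, 0.4920), p(N) = (0.4680, 0.5320).
H(N|M) = Σ p(M) · H(N|M=·).
  M=0: p=0.5080, H(N|M=0) = 0.4183
  M=1: p=0.4920, H(N|M=1) = 0.5741
Weighted sum = 0.4950 bits.

0.4950 bits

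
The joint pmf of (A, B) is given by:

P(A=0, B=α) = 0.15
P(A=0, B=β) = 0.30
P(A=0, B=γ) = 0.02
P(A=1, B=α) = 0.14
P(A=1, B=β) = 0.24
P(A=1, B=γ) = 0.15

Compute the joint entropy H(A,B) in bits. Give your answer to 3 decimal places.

2.346 bits

H(A,B) = −Σ p(x,y)·log₂ p(x,y) over all 6 cells.
  cell (0,α): −0.15·log₂0.15 = 0.4105
  cell (0,β): −0.30·log₂0.30 = 0.5211
  cell (0,γ): −0.02·log₂0.02 = 0.1129
  cell (1,α): −0.14·log₂0.14 = 0.3971
  cell (1,β): −0.24·log₂0.24 = 0.4941
  cell (1,γ): −0.15·log₂0.15 = 0.4105
Sum = 2.346 bits.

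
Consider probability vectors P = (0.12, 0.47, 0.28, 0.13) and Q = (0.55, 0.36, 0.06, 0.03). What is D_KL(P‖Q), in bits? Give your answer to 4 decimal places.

D(P‖Q) = Σ p·log₂(p/q).
  0.12·log₂(0.12/0.55) = -0.26357
  0.47·log₂(0.47/0.36) = 0.18079
  0.28·log₂(0.28/0.06) = 0.62227
  0.13·log₂(0.13/0.03) = 0.27501
D(P‖Q) = 0.8145 bits.

0.8145 bits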